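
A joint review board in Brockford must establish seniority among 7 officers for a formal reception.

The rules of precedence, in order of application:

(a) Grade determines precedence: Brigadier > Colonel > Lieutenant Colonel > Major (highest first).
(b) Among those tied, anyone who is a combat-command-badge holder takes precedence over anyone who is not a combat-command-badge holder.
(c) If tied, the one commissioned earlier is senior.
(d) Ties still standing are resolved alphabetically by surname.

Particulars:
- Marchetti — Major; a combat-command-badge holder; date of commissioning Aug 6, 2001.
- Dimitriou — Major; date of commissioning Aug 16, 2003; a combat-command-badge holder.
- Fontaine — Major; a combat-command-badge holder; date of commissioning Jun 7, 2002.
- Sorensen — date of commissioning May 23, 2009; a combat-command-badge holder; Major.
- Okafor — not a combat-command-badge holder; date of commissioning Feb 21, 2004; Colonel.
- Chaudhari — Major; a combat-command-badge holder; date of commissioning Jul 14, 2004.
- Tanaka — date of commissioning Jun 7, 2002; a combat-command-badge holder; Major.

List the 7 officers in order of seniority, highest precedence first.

Okafor, Marchetti, Fontaine, Tanaka, Dimitriou, Chaudhari, Sorensen

By grade: Okafor (Colonel); then Marchetti, Fontaine, Tanaka, Dimitriou, Chaudhari and Sorensen (Major).
Marchetti, Fontaine, Tanaka, Dimitriou, Chaudhari and Sorensen are each a combat-command-badge holder, so the next rule applies.
Among Marchetti, Fontaine, Tanaka, Dimitriou, Chaudhari and Sorensen, by date of commissioning (earlier first): Marchetti (Aug 6, 2001) before Fontaine and Tanaka (Jun 7, 2002) before Dimitriou (Aug 16, 2003) before Chaudhari (Jul 14, 2004) before Sorensen (May 23, 2009).
Among Fontaine and Tanaka, alphabetically by surname: Fontaine before Tanaka.
Full order: Okafor, Marchetti, Fontaine, Tanaka, Dimitriou, Chaudhari, Sorensen.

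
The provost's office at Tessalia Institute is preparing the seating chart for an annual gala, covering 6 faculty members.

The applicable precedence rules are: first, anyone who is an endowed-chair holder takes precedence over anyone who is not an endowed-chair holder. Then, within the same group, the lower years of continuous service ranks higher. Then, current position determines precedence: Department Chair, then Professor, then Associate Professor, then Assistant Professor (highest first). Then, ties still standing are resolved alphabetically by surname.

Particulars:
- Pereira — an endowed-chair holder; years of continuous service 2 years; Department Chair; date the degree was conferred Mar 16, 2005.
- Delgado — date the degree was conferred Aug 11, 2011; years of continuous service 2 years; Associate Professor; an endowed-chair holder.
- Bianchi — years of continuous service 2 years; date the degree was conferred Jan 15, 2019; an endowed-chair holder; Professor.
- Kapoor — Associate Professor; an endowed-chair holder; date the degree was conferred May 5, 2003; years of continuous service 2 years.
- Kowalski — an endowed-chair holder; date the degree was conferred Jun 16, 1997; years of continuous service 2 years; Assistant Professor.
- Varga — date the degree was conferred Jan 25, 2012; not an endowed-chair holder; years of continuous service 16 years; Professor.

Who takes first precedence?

By the first rule: Pereira, Bianchi, Delgado, Kapoor and Kowalski (each an endowed-chair holder); then Varga (not an endowed-chair holder).
Pereira, Bianchi, Delgado, Kapoor and Kowalski all have years of continuous service 2 years, so the next rule applies.
Among Pereira, Bianchi, Delgado, Kapoor and Kowalski, by current position: Pereira (Department Chair) before Bianchi (Professor) before Delgado and Kapoor (Associate Professor) before Kowalski (Assistant Professor).
Among Delgado and Kapoor, alphabetically by surname: Delgado before Kapoor.
Order: Pereira, Bianchi, Delgado, Kapoor, Kowalski, Varga.

Pereira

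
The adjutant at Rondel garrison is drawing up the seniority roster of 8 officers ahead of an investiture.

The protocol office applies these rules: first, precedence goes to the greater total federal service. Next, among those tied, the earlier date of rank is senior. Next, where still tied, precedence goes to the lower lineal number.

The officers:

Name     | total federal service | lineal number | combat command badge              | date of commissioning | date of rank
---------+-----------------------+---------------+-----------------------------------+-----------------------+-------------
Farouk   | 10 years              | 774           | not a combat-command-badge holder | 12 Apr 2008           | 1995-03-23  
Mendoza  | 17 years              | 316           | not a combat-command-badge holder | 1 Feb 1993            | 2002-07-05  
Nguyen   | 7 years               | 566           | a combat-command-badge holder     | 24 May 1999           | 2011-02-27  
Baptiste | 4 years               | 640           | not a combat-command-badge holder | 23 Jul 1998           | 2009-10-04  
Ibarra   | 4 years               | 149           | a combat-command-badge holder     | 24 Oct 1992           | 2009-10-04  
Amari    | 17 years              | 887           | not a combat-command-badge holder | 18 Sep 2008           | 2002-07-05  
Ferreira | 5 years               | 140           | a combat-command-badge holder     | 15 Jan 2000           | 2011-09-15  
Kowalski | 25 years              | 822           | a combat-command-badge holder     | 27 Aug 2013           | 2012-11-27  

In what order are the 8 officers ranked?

By total federal service (higher first): Kowalski (25 years); then Mendoza and Amari (both 17 years); then Farouk (10 years); then Nguyen (7 years); then Ferreira (5 years); then Ibarra and Baptiste (both 4 years).
Mendoza and Amari both have date of rank 2002-07-05, so the next rule applies.
Among Mendoza and Amari, by lineal number (lower first): Mendoza (316) before Amari (887).
Ibarra and Baptiste both have date of rank 2009-10-04, so the next rule applies.
Among Ibarra and Baptiste, by lineal number (lower first): Ibarra (149) before Baptiste (640).
Full order: Kowalski, Mendoza, Amari, Farouk, Nguyen, Ferreira, Ibarra, Baptiste.

Kowalski, Mendoza, Amari, Farouk, Nguyen, Ferreira, Ibarra, Baptiste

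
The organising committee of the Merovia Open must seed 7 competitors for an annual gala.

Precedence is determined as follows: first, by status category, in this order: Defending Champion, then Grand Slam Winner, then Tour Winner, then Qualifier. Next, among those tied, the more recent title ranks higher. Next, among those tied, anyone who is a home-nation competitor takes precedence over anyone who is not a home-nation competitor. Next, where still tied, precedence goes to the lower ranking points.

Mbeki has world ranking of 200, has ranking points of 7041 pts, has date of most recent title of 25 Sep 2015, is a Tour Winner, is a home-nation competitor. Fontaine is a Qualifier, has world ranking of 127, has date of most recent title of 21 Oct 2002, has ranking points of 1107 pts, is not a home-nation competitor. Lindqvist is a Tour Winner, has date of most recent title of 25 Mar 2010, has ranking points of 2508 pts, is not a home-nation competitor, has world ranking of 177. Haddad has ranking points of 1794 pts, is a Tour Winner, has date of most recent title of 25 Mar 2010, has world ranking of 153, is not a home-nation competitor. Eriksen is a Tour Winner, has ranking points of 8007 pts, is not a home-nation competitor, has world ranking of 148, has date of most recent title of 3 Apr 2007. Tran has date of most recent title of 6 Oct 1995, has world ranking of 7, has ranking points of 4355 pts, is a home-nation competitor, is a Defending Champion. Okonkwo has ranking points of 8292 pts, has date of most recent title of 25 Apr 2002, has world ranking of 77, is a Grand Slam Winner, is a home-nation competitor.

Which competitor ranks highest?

By status category: Tran (Defending Champion); then Okonkwo (Grand Slam Winner); then Mbeki, Haddad, Lindqvist and Eriksen (Tour Winner); then Fontaine (Qualifier).
Among Mbeki, Haddad, Lindqvist and Eriksen, by date of most recent title (later first): Mbeki (25 Sep 2015) before Haddad and Lindqvist (25 Mar 2010) before Eriksen (3 Apr 2007).
Haddad and Lindqvist are each not a home-nation competitor, so the next rule applies.
Among Haddad and Lindqvist, by ranking points (lower first): Haddad (1794 pts) before Lindqvist (2508 pts).
Order: Tran, Okonkwo, Mbeki, Haddad, Lindqvist, Eriksen, Fontaine.

Tran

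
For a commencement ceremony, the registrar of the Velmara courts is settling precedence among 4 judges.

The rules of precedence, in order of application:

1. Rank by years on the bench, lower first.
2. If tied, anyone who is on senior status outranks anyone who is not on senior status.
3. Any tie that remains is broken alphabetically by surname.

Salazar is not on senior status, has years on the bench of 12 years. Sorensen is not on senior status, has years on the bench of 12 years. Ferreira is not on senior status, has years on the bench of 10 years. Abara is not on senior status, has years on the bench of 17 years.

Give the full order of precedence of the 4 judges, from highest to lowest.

By years on the bench (lower first): Ferreira (10 years); then Salazar and Sorensen (both 12 years); then Abara (17 years).
Salazar and Sorensen are each not on senior status, so the next rule applies.
Among Salazar and Sorensen, alphabetically by surname: Salazar before Sorensen.
Full order: Ferreira, Salazar, Sorensen, Abara.

Ferreira, Salazar, Sorensen, Abara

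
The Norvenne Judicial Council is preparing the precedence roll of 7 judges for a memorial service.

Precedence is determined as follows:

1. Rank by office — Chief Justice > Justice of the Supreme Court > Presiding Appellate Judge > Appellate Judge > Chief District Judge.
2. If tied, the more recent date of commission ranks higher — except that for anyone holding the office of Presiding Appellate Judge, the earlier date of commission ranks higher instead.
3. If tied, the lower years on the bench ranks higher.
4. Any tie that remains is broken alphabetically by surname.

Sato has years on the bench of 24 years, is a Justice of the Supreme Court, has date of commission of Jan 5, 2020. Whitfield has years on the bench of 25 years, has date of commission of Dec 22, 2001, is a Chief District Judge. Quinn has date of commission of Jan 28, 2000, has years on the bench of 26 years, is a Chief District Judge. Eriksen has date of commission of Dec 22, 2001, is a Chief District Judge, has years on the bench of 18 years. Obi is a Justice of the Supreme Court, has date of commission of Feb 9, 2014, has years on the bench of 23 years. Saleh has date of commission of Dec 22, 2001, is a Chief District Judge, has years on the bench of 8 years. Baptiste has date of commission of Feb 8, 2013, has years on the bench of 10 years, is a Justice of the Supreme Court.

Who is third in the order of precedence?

Baptiste

By office: Sato, Obi and Baptiste (Justice of the Supreme Court); then Saleh, Eriksen, Whitfield and Quinn (Chief District Judge).
Among Sato, Obi and Baptiste, by date of commission (later first): Sato (Jan 5, 2020) before Obi (Feb 9, 2014) before Baptiste (Feb 8, 2013).
Among Saleh, Eriksen, Whitfield and Quinn, by date of commission (later first): Saleh, Eriksen and Whitfield (Dec 22, 2001) before Quinn (Jan 28, 2000).
Among Saleh, Eriksen and Whitfield, by years on the bench (lower first): Saleh (8 years) before Eriksen (18 years) before Whitfield (25 years).
Order: Sato, Obi, Baptiste, Saleh, Eriksen, Whitfield, Quinn.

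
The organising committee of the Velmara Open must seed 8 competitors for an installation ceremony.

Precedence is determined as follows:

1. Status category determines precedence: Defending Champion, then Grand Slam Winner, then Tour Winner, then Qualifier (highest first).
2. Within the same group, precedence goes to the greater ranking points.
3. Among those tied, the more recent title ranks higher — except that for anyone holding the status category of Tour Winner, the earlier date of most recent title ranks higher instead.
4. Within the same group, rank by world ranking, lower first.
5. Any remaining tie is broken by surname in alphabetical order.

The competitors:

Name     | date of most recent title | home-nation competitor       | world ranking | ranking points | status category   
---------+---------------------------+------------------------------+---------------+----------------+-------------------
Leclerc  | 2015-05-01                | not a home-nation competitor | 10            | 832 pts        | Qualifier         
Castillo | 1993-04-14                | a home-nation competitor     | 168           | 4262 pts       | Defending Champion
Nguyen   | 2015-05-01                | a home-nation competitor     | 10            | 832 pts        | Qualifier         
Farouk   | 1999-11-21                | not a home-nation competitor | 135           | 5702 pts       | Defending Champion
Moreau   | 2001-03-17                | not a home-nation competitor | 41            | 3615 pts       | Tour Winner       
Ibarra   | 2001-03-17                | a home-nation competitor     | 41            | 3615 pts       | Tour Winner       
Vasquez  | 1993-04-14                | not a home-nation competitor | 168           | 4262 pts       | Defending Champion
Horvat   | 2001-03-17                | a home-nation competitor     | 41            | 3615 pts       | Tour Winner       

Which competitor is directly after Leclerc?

By status category: Farouk, Castillo and Vasquez (Defending Champion); then Horvat, Ibarra and Moreau (Tour Winner); then Leclerc and Nguyen (Qualifier).
Among Farouk, Castillo and Vasquez, by ranking points (higher first): Farouk (5702 pts) before Castillo and Vasquez (4262 pts).
Castillo and Vasquez both have date of most recent title 1993-04-14, so the next rule applies.
Castillo and Vasquez both have world ranking 168, so the next rule applies.
Among Castillo and Vasquez, alphabetically by surname: Castillo before Vasquez.
Horvat, Ibarra and Moreau all have ranking points 3615 pts, so the next rule applies.
Horvat, Ibarra and Moreau all have date of most recent title 2001-03-17, so the next rule applies.
Horvat, Ibarra and Moreau all have world ranking 41, so the next rule applies.
Among Horvat, Ibarra and Moreau, alphabetically by surname: Horvat before Ibarra before Moreau.
Leclerc and Nguyen both have ranking points 832 pts, so the next rule applies.
Leclerc and Nguyen both have date of most recent title 2015-05-01, so the next rule applies.
Leclerc and Nguyen both have world ranking 10, so the next rule applies.
Among Leclerc and Nguyen, alphabetically by surname: Leclerc before Nguyen.
Order: Farouk, Castillo, Vasquez, Horvat, Ibarra, Moreau, Leclerc, Nguyen.

Nguyen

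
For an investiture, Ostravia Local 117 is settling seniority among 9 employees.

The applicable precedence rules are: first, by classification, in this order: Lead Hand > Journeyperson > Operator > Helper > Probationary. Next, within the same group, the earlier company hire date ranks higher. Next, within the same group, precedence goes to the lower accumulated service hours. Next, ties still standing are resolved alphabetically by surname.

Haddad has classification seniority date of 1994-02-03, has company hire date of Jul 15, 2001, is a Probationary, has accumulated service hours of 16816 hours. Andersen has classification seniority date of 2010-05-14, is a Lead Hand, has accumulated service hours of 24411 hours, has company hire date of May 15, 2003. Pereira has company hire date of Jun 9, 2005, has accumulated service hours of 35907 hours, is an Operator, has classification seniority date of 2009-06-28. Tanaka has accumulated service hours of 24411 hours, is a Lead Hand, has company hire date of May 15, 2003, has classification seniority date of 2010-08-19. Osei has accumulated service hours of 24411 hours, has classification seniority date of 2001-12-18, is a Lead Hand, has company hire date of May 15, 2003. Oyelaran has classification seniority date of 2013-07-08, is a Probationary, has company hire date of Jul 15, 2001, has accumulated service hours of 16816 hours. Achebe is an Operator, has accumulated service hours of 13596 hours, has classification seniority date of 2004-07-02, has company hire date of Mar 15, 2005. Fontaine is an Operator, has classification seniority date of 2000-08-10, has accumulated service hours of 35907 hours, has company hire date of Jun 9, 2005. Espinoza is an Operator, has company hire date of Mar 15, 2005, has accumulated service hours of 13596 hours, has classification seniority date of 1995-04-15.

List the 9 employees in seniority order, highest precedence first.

Andersen, Osei, Tanaka, Achebe, Espinoza, Fontaine, Pereira, Haddad, Oyelaran

By classification: Andersen, Osei and Tanaka (Lead Hand); then Achebe, Espinoza, Fontaine and Pereira (Operator); then Haddad and Oyelaran (Probationary).
Andersen, Osei and Tanaka all have company hire date May 15, 2003, so the next rule applies.
Andersen, Osei and Tanaka all have accumulated service hours 24411 hours, so the next rule applies.
Among Andersen, Osei and Tanaka, alphabetically by surname: Andersen before Osei before Tanaka.
Among Achebe, Espinoza, Fontaine and Pereira, by company hire date (earlier first): Achebe and Espinoza (Mar 15, 2005) before Fontaine and Pereira (Jun 9, 2005).
Achebe and Espinoza both have accumulated service hours 13596 hours, so the next rule applies.
Among Achebe and Espinoza, alphabetically by surname: Achebe before Espinoza.
Fontaine and Pereira both have accumulated service hours 35907 hours, so the next rule applies.
Among Fontaine and Pereira, alphabetically by surname: Fontaine before Pereira.
Haddad and Oyelaran both have company hire date Jul 15, 2001, so the next rule applies.
Haddad and Oyelaran both have accumulated service hours 16816 hours, so the next rule applies.
Among Haddad and Oyelaran, alphabetically by surname: Haddad before Oyelaran.
Full order: Andersen, Osei, Tanaka, Achebe, Espinoza, Fontaine, Pereira, Haddad, Oyelaran.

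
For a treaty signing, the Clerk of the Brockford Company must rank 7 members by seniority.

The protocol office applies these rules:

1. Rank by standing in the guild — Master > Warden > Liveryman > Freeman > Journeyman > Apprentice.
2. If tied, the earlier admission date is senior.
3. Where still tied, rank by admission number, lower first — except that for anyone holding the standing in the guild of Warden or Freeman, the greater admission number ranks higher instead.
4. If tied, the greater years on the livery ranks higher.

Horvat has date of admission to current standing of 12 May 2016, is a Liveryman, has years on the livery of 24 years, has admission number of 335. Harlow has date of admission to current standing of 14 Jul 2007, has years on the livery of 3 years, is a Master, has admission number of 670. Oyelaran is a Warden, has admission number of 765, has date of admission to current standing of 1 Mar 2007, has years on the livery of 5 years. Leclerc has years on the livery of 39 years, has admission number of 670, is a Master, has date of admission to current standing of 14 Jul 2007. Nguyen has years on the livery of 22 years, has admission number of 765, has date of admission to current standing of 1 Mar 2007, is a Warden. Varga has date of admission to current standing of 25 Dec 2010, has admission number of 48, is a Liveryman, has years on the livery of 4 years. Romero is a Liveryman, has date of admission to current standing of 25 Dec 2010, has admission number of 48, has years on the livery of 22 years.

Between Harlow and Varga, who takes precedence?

Harlow

By standing in the guild: Leclerc and Harlow (Master); then Nguyen and Oyelaran (Warden); then Romero, Varga and Horvat (Liveryman).
Leclerc and Harlow both have date of admission to current standing 14 Jul 2007, so the next rule applies.
Leclerc and Harlow both have admission number 670, so the next rule applies.
Among Leclerc and Harlow, by years on the livery (higher first): Leclerc (39 years) before Harlow (3 years).
Nguyen and Oyelaran both have date of admission to current standing 1 Mar 2007, so the next rule applies.
Nguyen and Oyelaran both have admission number 765, so the next rule applies.
Among Nguyen and Oyelaran, by years on the livery (higher first): Nguyen (22 years) before Oyelaran (5 years).
Among Romero, Varga and Horvat, by date of admission to current standing (earlier first): Romero and Varga (25 Dec 2010) before Horvat (12 May 2016).
Romero and Varga both have admission number 48, so the next rule applies.
Among Romero and Varga, by years on the livery (higher first): Romero (22 years) before Varga (4 years).
So Harlow takes precedence.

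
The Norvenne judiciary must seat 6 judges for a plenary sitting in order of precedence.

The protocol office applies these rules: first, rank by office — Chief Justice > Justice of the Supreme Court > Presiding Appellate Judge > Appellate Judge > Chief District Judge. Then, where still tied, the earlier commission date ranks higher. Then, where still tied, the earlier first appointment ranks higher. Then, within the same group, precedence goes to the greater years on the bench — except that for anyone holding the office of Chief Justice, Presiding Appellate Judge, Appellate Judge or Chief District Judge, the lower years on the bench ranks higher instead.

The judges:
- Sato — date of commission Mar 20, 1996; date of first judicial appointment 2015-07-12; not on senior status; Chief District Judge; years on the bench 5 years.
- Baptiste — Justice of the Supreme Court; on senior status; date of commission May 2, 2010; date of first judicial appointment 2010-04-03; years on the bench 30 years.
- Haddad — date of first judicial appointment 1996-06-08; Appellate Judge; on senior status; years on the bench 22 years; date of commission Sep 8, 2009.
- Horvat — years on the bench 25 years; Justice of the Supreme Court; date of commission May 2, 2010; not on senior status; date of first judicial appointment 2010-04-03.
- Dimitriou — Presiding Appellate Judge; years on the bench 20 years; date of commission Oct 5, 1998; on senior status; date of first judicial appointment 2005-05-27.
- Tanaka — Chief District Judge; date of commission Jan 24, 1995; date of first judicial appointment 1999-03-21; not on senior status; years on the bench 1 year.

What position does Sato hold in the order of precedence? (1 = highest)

6

By office: Baptiste and Horvat (Justice of the Supreme Court); then Dimitriou (Presiding Appellate Judge); then Haddad (Appellate Judge); then Tanaka and Sato (Chief District Judge).
Baptiste and Horvat both have date of commission May 2, 2010, so the next rule applies.
Baptiste and Horvat both have date of first judicial appointment 2010-04-03, so the next rule applies.
Among Baptiste and Horvat, by years on the bench (higher first): Baptiste (30 years) before Horvat (25 years).
Among Tanaka and Sato, by date of commission (earlier first): Tanaka (Jan 24, 1995) before Sato (Mar 20, 1996).
Order: Baptiste, Horvat, Dimitriou, Haddad, Tanaka, Sato. So position 6.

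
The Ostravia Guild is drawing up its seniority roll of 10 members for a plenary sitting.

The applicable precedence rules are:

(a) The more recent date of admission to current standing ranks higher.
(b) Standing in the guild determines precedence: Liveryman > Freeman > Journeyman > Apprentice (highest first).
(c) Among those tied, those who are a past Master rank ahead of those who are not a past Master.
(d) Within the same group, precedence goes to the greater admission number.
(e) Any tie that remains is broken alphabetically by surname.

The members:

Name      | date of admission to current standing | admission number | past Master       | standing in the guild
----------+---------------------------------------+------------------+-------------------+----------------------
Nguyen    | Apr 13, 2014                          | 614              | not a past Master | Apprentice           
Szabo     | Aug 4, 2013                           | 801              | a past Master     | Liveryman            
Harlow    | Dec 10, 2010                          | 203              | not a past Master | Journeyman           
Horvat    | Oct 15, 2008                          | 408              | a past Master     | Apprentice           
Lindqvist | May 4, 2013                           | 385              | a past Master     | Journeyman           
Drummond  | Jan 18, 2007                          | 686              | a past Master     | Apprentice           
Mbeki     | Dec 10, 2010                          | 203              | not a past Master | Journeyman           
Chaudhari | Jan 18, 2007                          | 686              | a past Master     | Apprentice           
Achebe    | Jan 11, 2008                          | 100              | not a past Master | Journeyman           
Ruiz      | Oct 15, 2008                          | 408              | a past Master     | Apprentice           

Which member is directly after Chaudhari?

Drummond

By date of admission to current standing (later first): Nguyen (Apr 13, 2014); then Szabo (Aug 4, 2013); then Lindqvist (May 4, 2013); then Harlow and Mbeki (both Dec 10, 2010); then Horvat and Ruiz (both Oct 15, 2008); then Achebe (Jan 11, 2008); then Chaudhari and Drummond (both Jan 18, 2007).
Harlow and Mbeki are each Journeyman, so the next rule applies.
Harlow and Mbeki are each not a past Master, so the next rule applies.
Harlow and Mbeki both have admission number 203, so the next rule applies.
Among Harlow and Mbeki, alphabetically by surname: Harlow before Mbeki.
Horvat and Ruiz are each Apprentice, so the next rule applies.
Horvat and Ruiz are each a past Master, so the next rule applies.
Horvat and Ruiz both have admission number 408, so the next rule applies.
Among Horvat and Ruiz, alphabetically by surname: Horvat before Ruiz.
Chaudhari and Drummond are each Apprentice, so the next rule applies.
Chaudhari and Drummond are each a past Master, so the next rule applies.
Chaudhari and Drummond both have admission number 686, so the next rule applies.
Among Chaudhari and Drummond, alphabetically by surname: Chaudhari before Drummond.
Order: Nguyen, Szabo, Lindqvist, Harlow, Mbeki, Horvat, Ruiz, Achebe, Chaudhari, Drummond.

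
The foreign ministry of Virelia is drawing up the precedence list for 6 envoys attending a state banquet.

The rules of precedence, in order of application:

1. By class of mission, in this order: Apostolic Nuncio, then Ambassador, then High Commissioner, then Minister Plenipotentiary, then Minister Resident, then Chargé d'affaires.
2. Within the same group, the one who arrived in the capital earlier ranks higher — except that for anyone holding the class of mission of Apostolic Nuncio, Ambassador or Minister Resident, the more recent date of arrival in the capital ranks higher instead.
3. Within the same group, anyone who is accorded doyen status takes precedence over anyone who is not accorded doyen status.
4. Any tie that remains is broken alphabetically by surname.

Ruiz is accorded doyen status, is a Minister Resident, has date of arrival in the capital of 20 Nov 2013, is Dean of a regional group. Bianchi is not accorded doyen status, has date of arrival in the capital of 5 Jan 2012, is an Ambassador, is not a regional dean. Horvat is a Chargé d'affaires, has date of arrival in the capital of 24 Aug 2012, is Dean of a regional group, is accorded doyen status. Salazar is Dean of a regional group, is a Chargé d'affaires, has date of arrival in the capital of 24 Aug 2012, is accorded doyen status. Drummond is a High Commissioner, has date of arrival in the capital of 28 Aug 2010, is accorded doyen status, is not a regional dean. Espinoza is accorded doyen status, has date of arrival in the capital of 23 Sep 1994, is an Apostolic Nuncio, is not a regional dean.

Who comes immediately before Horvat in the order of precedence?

By class of mission: Espinoza (Apostolic Nuncio); then Bianchi (Ambassador); then Drummond (High Commissioner); then Ruiz (Minister Resident); then Horvat and Salazar (Chargé d'affaires).
Horvat and Salazar both have date of arrival in the capital 24 Aug 2012, so the next rule applies.
Horvat and Salazar are each accorded doyen status, so the next rule applies.
Among Horvat and Salazar, alphabetically by surname: Horvat before Salazar.
Order: Espinoza, Bianchi, Drummond, Ruiz, Horvat, Salazar.

Ruiz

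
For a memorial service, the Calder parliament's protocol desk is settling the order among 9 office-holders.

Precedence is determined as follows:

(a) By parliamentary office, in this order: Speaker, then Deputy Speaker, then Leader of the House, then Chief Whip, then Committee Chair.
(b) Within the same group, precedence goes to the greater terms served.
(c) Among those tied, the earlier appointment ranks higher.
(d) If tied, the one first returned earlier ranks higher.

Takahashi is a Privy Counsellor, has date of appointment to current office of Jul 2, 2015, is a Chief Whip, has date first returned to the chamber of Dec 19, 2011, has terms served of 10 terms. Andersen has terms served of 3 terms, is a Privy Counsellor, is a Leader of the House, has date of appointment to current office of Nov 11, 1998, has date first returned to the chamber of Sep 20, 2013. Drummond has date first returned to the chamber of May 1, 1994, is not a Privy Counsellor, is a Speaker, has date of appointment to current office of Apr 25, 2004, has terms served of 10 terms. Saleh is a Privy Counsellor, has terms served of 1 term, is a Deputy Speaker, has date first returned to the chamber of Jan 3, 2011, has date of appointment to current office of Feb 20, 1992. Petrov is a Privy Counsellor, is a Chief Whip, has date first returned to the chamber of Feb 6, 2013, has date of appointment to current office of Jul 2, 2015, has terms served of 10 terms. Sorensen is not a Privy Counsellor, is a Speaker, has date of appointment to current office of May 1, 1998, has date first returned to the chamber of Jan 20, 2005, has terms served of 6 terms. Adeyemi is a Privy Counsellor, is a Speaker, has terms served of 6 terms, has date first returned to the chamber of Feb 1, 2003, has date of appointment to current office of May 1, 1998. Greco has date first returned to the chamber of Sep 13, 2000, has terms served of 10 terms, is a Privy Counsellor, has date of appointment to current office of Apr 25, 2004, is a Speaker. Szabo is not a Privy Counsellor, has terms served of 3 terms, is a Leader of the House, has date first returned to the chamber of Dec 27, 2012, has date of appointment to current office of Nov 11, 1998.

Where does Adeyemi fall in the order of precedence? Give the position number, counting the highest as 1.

By parliamentary office: Drummond, Greco, Adeyemi and Sorensen (Speaker); then Saleh (Deputy Speaker); then Szabo and Andersen (Leader of the House); then Takahashi and Petrov (Chief Whip).
Among Drummond, Greco, Adeyemi and Sorensen, by terms served (higher first): Drummond and Greco (10 terms) before Adeyemi and Sorensen (6 terms).
Drummond and Greco both have date of appointment to current office Apr 25, 2004, so the next rule applies.
Among Drummond and Greco, by date first returned to the chamber (earlier first): Drummond (May 1, 1994) before Greco (Sep 13, 2000).
Adeyemi and Sorensen both have date of appointment to current office May 1, 1998, so the next rule applies.
Among Adeyemi and Sorensen, by date first returned to the chamber (earlier first): Adeyemi (Feb 1, 2003) before Sorensen (Jan 20, 2005).
Szabo and Andersen both have terms served 3 terms, so the next rule applies.
Szabo and Andersen both have date of appointment to current office Nov 11, 1998, so the next rule applies.
Among Szabo and Andersen, by date first returned to the chamber (earlier first): Szabo (Dec 27, 2012) before Andersen (Sep 20, 2013).
Takahashi and Petrov both have terms served 10 terms, so the next rule applies.
Takahashi and Petrov both have date of appointment to current office Jul 2, 2015, so the next rule applies.
Among Takahashi and Petrov, by date first returned to the chamber (earlier first): Takahashi (Dec 19, 2011) before Petrov (Feb 6, 2013).
Order: Drummond, Greco, Adeyemi, Sorensen, Saleh, Szabo, Andersen, Takahashi, Petrov. So position 3.

3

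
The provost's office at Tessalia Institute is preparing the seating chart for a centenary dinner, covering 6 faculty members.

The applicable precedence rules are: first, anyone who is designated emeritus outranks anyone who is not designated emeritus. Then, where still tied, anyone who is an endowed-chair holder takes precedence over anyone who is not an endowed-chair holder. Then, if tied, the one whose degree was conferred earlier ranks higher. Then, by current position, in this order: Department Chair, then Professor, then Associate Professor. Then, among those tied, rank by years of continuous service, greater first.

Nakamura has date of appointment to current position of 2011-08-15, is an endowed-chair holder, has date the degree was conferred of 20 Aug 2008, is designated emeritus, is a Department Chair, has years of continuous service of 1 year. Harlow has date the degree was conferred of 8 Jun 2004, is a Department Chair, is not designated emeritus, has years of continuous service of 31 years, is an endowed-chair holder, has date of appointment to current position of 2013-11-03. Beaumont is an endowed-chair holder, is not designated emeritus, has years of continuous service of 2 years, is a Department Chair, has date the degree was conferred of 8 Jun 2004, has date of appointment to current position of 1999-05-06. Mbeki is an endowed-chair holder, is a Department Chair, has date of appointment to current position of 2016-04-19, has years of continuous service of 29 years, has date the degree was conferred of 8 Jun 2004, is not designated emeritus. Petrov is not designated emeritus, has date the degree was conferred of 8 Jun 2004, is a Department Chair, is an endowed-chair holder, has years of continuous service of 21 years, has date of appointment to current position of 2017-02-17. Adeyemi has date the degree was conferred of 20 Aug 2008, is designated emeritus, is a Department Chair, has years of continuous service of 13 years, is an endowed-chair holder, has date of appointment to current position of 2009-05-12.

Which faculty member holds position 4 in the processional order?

Mbeki

By the first rule: Adeyemi and Nakamura (both designated emeritus); then Harlow, Mbeki, Petrov and Beaumont (each not designated emeritus).
Adeyemi and Nakamura are each an endowed-chair holder, so the next rule applies.
Adeyemi and Nakamura both have date the degree was conferred 20 Aug 2008, so the next rule applies.
Adeyemi and Nakamura are each Department Chair, so the next rule applies.
Among Adeyemi and Nakamura, by years of continuous service (higher first): Adeyemi (13 years) before Nakamura (1 year).
Harlow, Mbeki, Petrov and Beaumont are each an endowed-chair holder, so the next rule applies.
Harlow, Mbeki, Petrov and Beaumont all have date the degree was conferred 8 Jun 2004, so the next rule applies.
Harlow, Mbeki, Petrov and Beaumont are each Department Chair, so the next rule applies.
Among Harlow, Mbeki, Petrov and Beaumont, by years of continuous service (higher first): Harlow (31 years) before Mbeki (29 years) before Petrov (21 years) before Beaumont (2 years).
Order: Adeyemi, Nakamura, Harlow, Mbeki, Petrov, Beaumont.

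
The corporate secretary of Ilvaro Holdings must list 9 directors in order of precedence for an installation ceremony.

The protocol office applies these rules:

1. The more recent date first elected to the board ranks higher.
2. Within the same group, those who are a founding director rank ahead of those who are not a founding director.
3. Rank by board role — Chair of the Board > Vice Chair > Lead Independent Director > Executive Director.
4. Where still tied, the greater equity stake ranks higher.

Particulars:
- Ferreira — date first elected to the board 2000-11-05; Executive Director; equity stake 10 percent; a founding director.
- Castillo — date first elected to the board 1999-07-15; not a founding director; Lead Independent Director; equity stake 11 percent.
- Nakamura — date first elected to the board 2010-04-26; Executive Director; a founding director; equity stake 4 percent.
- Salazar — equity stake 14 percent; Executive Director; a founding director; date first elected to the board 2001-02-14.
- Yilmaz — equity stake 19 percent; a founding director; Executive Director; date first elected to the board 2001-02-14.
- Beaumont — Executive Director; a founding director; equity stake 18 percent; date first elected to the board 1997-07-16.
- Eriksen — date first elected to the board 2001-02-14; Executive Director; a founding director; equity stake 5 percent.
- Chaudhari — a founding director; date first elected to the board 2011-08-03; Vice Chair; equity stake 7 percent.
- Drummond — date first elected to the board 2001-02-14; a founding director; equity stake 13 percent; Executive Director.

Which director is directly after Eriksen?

Ferreira

By date first elected to the board (later first): Chaudhari (2011-08-03); then Nakamura (2010-04-26); then Yilmaz, Salazar, Drummond and Eriksen (each 2001-02-14); then Ferreira (2000-11-05); then Castillo (1999-07-15); then Beaumont (1997-07-16).
Yilmaz, Salazar, Drummond and Eriksen are each a founding director, so the next rule applies.
Yilmaz, Salazar, Drummond and Eriksen are each Executive Director, so the next rule applies.
Among Yilmaz, Salazar, Drummond and Eriksen, by equity stake (higher first): Yilmaz (19 percent) before Salazar (14 percent) before Drummond (13 percent) before Eriksen (5 percent).
Order: Chaudhari, Nakamura, Yilmaz, Salazar, Drummond, Eriksen, Ferreira, Castillo, Beaumont.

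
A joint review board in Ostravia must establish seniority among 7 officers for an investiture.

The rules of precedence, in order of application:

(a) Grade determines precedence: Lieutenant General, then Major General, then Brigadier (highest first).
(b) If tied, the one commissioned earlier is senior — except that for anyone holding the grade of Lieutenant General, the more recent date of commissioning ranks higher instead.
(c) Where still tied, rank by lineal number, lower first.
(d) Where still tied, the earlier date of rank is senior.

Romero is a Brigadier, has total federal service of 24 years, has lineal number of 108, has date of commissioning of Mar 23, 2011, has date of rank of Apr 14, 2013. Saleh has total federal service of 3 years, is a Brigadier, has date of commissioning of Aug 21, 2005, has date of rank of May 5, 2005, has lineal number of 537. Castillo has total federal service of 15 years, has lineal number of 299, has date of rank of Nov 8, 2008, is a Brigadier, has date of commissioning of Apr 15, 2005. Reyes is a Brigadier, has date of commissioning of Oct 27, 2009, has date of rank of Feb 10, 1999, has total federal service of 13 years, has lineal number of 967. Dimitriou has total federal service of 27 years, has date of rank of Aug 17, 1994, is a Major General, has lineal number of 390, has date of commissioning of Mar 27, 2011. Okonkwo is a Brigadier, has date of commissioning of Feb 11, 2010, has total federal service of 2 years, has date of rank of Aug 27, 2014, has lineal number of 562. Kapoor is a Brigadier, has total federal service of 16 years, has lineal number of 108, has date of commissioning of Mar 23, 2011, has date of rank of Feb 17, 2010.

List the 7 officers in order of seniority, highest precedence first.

By grade: Dimitriou (Major General); then Castillo, Saleh, Reyes, Okonkwo, Kapoor and Romero (Brigadier).
Among Castillo, Saleh, Reyes, Okonkwo, Kapoor and Romero, by date of commissioning (earlier first): Castillo (Apr 15, 2005) before Saleh (Aug 21, 2005) before Reyes (Oct 27, 2009) before Okonkwo (Feb 11, 2010) before Kapoor and Romero (Mar 23, 2011).
Kapoor and Romero both have lineal number 108, so the next rule applies.
Among Kapoor and Romero, by date of rank (earlier first): Kapoor (Feb 17, 2010) before Romero (Apr 14, 2013).
Full order: Dimitriou, Castillo, Saleh, Reyes, Okonkwo, Kapoor, Romero.

Dimitriou, Castillo, Saleh, Reyes, Okonkwo, Kapoor, Romero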